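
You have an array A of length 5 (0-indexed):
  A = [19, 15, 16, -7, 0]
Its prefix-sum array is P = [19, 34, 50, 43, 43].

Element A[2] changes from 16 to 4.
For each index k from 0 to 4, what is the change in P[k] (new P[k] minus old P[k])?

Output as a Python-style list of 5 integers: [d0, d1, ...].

Element change: A[2] 16 -> 4, delta = -12
For k < 2: P[k] unchanged, delta_P[k] = 0
For k >= 2: P[k] shifts by exactly -12
Delta array: [0, 0, -12, -12, -12]

Answer: [0, 0, -12, -12, -12]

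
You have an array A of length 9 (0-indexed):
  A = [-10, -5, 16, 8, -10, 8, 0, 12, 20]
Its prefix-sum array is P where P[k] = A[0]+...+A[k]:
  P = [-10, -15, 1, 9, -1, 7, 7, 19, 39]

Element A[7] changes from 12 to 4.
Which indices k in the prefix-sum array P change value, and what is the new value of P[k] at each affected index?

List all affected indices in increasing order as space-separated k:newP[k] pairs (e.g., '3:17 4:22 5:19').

P[k] = A[0] + ... + A[k]
P[k] includes A[7] iff k >= 7
Affected indices: 7, 8, ..., 8; delta = -8
  P[7]: 19 + -8 = 11
  P[8]: 39 + -8 = 31

Answer: 7:11 8:31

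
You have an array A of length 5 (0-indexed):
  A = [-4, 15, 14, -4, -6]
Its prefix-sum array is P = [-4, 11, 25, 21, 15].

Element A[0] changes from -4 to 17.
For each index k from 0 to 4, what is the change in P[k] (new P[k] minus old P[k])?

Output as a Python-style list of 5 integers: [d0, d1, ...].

Answer: [21, 21, 21, 21, 21]

Derivation:
Element change: A[0] -4 -> 17, delta = 21
For k < 0: P[k] unchanged, delta_P[k] = 0
For k >= 0: P[k] shifts by exactly 21
Delta array: [21, 21, 21, 21, 21]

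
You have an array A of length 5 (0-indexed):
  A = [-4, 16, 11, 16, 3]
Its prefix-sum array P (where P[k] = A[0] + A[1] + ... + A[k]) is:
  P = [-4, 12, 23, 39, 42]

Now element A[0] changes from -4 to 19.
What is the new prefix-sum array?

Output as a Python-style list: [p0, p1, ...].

Change: A[0] -4 -> 19, delta = 23
P[k] for k < 0: unchanged (A[0] not included)
P[k] for k >= 0: shift by delta = 23
  P[0] = -4 + 23 = 19
  P[1] = 12 + 23 = 35
  P[2] = 23 + 23 = 46
  P[3] = 39 + 23 = 62
  P[4] = 42 + 23 = 65

Answer: [19, 35, 46, 62, 65]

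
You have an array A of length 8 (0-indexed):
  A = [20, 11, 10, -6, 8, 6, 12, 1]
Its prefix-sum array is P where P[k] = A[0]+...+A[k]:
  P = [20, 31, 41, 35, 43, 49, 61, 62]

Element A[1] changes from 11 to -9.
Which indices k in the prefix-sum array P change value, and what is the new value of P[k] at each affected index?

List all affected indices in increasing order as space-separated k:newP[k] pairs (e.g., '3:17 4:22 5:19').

Answer: 1:11 2:21 3:15 4:23 5:29 6:41 7:42

Derivation:
P[k] = A[0] + ... + A[k]
P[k] includes A[1] iff k >= 1
Affected indices: 1, 2, ..., 7; delta = -20
  P[1]: 31 + -20 = 11
  P[2]: 41 + -20 = 21
  P[3]: 35 + -20 = 15
  P[4]: 43 + -20 = 23
  P[5]: 49 + -20 = 29
  P[6]: 61 + -20 = 41
  P[7]: 62 + -20 = 42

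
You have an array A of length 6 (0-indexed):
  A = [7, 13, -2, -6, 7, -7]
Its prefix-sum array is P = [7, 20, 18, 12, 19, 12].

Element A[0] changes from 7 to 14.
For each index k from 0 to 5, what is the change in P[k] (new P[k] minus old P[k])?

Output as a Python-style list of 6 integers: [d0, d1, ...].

Answer: [7, 7, 7, 7, 7, 7]

Derivation:
Element change: A[0] 7 -> 14, delta = 7
For k < 0: P[k] unchanged, delta_P[k] = 0
For k >= 0: P[k] shifts by exactly 7
Delta array: [7, 7, 7, 7, 7, 7]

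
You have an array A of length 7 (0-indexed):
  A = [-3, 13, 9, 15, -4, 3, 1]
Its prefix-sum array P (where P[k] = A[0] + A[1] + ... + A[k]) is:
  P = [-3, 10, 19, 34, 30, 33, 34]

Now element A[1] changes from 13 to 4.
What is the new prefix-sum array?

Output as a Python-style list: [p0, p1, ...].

Change: A[1] 13 -> 4, delta = -9
P[k] for k < 1: unchanged (A[1] not included)
P[k] for k >= 1: shift by delta = -9
  P[0] = -3 + 0 = -3
  P[1] = 10 + -9 = 1
  P[2] = 19 + -9 = 10
  P[3] = 34 + -9 = 25
  P[4] = 30 + -9 = 21
  P[5] = 33 + -9 = 24
  P[6] = 34 + -9 = 25

Answer: [-3, 1, 10, 25, 21, 24, 25]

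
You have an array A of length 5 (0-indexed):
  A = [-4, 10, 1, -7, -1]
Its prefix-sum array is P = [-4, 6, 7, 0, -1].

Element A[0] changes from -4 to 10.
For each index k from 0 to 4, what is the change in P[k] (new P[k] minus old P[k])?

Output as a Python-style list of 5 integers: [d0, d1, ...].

Element change: A[0] -4 -> 10, delta = 14
For k < 0: P[k] unchanged, delta_P[k] = 0
For k >= 0: P[k] shifts by exactly 14
Delta array: [14, 14, 14, 14, 14]

Answer: [14, 14, 14, 14, 14]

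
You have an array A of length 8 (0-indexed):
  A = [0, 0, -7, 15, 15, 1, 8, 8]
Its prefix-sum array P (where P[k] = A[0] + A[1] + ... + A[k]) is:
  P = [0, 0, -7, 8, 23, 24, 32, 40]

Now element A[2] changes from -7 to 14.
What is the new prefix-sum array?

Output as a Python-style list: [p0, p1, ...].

Change: A[2] -7 -> 14, delta = 21
P[k] for k < 2: unchanged (A[2] not included)
P[k] for k >= 2: shift by delta = 21
  P[0] = 0 + 0 = 0
  P[1] = 0 + 0 = 0
  P[2] = -7 + 21 = 14
  P[3] = 8 + 21 = 29
  P[4] = 23 + 21 = 44
  P[5] = 24 + 21 = 45
  P[6] = 32 + 21 = 53
  P[7] = 40 + 21 = 61

Answer: [0, 0, 14, 29, 44, 45, 53, 61]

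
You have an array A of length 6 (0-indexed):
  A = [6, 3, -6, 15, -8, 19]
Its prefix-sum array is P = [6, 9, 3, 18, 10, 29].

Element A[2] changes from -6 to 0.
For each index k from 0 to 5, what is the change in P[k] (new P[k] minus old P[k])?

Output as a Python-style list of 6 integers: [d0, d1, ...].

Answer: [0, 0, 6, 6, 6, 6]

Derivation:
Element change: A[2] -6 -> 0, delta = 6
For k < 2: P[k] unchanged, delta_P[k] = 0
For k >= 2: P[k] shifts by exactly 6
Delta array: [0, 0, 6, 6, 6, 6]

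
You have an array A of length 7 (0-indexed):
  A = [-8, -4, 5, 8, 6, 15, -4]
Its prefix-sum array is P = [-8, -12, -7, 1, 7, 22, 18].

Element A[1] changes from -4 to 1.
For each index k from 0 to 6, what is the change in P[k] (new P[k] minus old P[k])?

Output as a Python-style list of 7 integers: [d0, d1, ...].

Answer: [0, 5, 5, 5, 5, 5, 5]

Derivation:
Element change: A[1] -4 -> 1, delta = 5
For k < 1: P[k] unchanged, delta_P[k] = 0
For k >= 1: P[k] shifts by exactly 5
Delta array: [0, 5, 5, 5, 5, 5, 5]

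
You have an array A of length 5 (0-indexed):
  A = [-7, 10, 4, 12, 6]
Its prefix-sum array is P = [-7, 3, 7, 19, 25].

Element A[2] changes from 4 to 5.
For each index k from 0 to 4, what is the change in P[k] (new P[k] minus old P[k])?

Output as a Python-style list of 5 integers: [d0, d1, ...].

Element change: A[2] 4 -> 5, delta = 1
For k < 2: P[k] unchanged, delta_P[k] = 0
For k >= 2: P[k] shifts by exactly 1
Delta array: [0, 0, 1, 1, 1]

Answer: [0, 0, 1, 1, 1]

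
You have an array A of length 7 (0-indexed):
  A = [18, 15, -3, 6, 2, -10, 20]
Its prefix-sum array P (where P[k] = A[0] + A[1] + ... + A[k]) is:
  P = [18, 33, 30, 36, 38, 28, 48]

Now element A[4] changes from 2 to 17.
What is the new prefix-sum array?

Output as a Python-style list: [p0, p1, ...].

Answer: [18, 33, 30, 36, 53, 43, 63]

Derivation:
Change: A[4] 2 -> 17, delta = 15
P[k] for k < 4: unchanged (A[4] not included)
P[k] for k >= 4: shift by delta = 15
  P[0] = 18 + 0 = 18
  P[1] = 33 + 0 = 33
  P[2] = 30 + 0 = 30
  P[3] = 36 + 0 = 36
  P[4] = 38 + 15 = 53
  P[5] = 28 + 15 = 43
  P[6] = 48 + 15 = 63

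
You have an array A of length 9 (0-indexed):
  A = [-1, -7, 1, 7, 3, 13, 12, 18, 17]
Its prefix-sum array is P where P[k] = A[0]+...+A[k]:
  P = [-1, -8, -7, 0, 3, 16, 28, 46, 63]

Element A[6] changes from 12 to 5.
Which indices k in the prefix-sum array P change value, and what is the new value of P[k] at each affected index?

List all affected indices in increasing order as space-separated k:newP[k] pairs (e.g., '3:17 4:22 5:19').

P[k] = A[0] + ... + A[k]
P[k] includes A[6] iff k >= 6
Affected indices: 6, 7, ..., 8; delta = -7
  P[6]: 28 + -7 = 21
  P[7]: 46 + -7 = 39
  P[8]: 63 + -7 = 56

Answer: 6:21 7:39 8:56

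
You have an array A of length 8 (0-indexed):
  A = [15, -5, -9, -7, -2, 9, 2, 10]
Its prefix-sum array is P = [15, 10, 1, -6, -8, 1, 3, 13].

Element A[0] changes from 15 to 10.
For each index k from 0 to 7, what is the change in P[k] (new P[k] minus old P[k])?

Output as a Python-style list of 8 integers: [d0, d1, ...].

Element change: A[0] 15 -> 10, delta = -5
For k < 0: P[k] unchanged, delta_P[k] = 0
For k >= 0: P[k] shifts by exactly -5
Delta array: [-5, -5, -5, -5, -5, -5, -5, -5]

Answer: [-5, -5, -5, -5, -5, -5, -5, -5]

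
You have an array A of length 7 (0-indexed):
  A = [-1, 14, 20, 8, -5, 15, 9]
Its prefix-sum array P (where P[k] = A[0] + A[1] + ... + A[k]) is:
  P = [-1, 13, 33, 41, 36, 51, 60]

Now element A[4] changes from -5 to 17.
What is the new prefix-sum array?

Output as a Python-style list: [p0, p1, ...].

Answer: [-1, 13, 33, 41, 58, 73, 82]

Derivation:
Change: A[4] -5 -> 17, delta = 22
P[k] for k < 4: unchanged (A[4] not included)
P[k] for k >= 4: shift by delta = 22
  P[0] = -1 + 0 = -1
  P[1] = 13 + 0 = 13
  P[2] = 33 + 0 = 33
  P[3] = 41 + 0 = 41
  P[4] = 36 + 22 = 58
  P[5] = 51 + 22 = 73
  P[6] = 60 + 22 = 82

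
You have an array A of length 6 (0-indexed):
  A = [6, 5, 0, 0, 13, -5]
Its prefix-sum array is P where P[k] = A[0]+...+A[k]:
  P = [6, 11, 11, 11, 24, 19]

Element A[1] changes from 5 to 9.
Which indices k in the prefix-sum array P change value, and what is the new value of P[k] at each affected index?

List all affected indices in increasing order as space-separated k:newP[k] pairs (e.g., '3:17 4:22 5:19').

Answer: 1:15 2:15 3:15 4:28 5:23

Derivation:
P[k] = A[0] + ... + A[k]
P[k] includes A[1] iff k >= 1
Affected indices: 1, 2, ..., 5; delta = 4
  P[1]: 11 + 4 = 15
  P[2]: 11 + 4 = 15
  P[3]: 11 + 4 = 15
  P[4]: 24 + 4 = 28
  P[5]: 19 + 4 = 23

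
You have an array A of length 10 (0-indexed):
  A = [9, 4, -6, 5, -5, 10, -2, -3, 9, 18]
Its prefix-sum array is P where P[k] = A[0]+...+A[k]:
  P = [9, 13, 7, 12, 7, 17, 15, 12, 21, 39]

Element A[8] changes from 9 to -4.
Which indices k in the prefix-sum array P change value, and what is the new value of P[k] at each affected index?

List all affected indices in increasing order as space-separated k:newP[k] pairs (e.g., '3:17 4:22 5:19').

P[k] = A[0] + ... + A[k]
P[k] includes A[8] iff k >= 8
Affected indices: 8, 9, ..., 9; delta = -13
  P[8]: 21 + -13 = 8
  P[9]: 39 + -13 = 26

Answer: 8:8 9:26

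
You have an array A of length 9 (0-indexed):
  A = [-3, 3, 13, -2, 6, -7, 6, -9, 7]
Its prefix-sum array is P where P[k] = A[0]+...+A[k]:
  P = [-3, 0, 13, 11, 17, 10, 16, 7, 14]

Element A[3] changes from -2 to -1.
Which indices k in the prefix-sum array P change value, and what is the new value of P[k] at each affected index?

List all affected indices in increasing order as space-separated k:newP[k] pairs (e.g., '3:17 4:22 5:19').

P[k] = A[0] + ... + A[k]
P[k] includes A[3] iff k >= 3
Affected indices: 3, 4, ..., 8; delta = 1
  P[3]: 11 + 1 = 12
  P[4]: 17 + 1 = 18
  P[5]: 10 + 1 = 11
  P[6]: 16 + 1 = 17
  P[7]: 7 + 1 = 8
  P[8]: 14 + 1 = 15

Answer: 3:12 4:18 5:11 6:17 7:8 8:15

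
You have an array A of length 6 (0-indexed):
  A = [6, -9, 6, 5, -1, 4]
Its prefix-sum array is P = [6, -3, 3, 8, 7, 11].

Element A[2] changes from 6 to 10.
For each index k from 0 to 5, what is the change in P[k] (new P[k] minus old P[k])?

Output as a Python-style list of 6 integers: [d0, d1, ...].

Element change: A[2] 6 -> 10, delta = 4
For k < 2: P[k] unchanged, delta_P[k] = 0
For k >= 2: P[k] shifts by exactly 4
Delta array: [0, 0, 4, 4, 4, 4]

Answer: [0, 0, 4, 4, 4, 4]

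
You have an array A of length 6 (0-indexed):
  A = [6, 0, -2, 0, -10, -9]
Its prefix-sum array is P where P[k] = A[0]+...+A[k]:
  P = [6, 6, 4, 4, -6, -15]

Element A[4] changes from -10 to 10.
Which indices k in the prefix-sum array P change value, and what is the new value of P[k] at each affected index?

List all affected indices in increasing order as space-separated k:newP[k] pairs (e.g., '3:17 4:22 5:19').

P[k] = A[0] + ... + A[k]
P[k] includes A[4] iff k >= 4
Affected indices: 4, 5, ..., 5; delta = 20
  P[4]: -6 + 20 = 14
  P[5]: -15 + 20 = 5

Answer: 4:14 5:5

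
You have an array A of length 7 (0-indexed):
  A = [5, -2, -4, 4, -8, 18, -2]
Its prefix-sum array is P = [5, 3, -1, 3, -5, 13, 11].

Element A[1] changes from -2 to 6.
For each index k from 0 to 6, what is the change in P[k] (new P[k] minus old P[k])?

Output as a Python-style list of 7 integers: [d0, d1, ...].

Answer: [0, 8, 8, 8, 8, 8, 8]

Derivation:
Element change: A[1] -2 -> 6, delta = 8
For k < 1: P[k] unchanged, delta_P[k] = 0
For k >= 1: P[k] shifts by exactly 8
Delta array: [0, 8, 8, 8, 8, 8, 8]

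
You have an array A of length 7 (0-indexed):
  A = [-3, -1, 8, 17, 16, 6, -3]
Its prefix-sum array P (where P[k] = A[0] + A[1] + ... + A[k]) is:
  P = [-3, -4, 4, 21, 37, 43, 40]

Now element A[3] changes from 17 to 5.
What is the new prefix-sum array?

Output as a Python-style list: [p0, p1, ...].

Change: A[3] 17 -> 5, delta = -12
P[k] for k < 3: unchanged (A[3] not included)
P[k] for k >= 3: shift by delta = -12
  P[0] = -3 + 0 = -3
  P[1] = -4 + 0 = -4
  P[2] = 4 + 0 = 4
  P[3] = 21 + -12 = 9
  P[4] = 37 + -12 = 25
  P[5] = 43 + -12 = 31
  P[6] = 40 + -12 = 28

Answer: [-3, -4, 4, 9, 25, 31, 28]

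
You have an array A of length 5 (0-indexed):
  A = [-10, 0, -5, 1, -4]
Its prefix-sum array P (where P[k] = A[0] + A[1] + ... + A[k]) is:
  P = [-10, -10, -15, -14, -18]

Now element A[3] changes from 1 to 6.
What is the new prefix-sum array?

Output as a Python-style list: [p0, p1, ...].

Change: A[3] 1 -> 6, delta = 5
P[k] for k < 3: unchanged (A[3] not included)
P[k] for k >= 3: shift by delta = 5
  P[0] = -10 + 0 = -10
  P[1] = -10 + 0 = -10
  P[2] = -15 + 0 = -15
  P[3] = -14 + 5 = -9
  P[4] = -18 + 5 = -13

Answer: [-10, -10, -15, -9, -13]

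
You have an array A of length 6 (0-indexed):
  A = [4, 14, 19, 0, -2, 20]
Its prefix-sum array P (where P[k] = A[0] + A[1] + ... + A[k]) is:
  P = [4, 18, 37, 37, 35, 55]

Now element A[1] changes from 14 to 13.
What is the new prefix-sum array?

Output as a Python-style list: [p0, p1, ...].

Answer: [4, 17, 36, 36, 34, 54]

Derivation:
Change: A[1] 14 -> 13, delta = -1
P[k] for k < 1: unchanged (A[1] not included)
P[k] for k >= 1: shift by delta = -1
  P[0] = 4 + 0 = 4
  P[1] = 18 + -1 = 17
  P[2] = 37 + -1 = 36
  P[3] = 37 + -1 = 36
  P[4] = 35 + -1 = 34
  P[5] = 55 + -1 = 54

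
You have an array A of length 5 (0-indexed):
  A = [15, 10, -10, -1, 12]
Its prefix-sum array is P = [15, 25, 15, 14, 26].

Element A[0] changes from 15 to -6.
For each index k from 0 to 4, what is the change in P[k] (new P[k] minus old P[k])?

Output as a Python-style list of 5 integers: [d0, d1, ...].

Answer: [-21, -21, -21, -21, -21]

Derivation:
Element change: A[0] 15 -> -6, delta = -21
For k < 0: P[k] unchanged, delta_P[k] = 0
For k >= 0: P[k] shifts by exactly -21
Delta array: [-21, -21, -21, -21, -21]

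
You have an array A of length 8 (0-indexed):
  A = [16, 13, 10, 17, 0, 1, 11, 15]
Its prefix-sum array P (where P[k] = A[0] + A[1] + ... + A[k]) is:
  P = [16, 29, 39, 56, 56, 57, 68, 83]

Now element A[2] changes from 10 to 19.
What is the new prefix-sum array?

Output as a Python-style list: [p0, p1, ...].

Change: A[2] 10 -> 19, delta = 9
P[k] for k < 2: unchanged (A[2] not included)
P[k] for k >= 2: shift by delta = 9
  P[0] = 16 + 0 = 16
  P[1] = 29 + 0 = 29
  P[2] = 39 + 9 = 48
  P[3] = 56 + 9 = 65
  P[4] = 56 + 9 = 65
  P[5] = 57 + 9 = 66
  P[6] = 68 + 9 = 77
  P[7] = 83 + 9 = 92

Answer: [16, 29, 48, 65, 65, 66, 77, 92]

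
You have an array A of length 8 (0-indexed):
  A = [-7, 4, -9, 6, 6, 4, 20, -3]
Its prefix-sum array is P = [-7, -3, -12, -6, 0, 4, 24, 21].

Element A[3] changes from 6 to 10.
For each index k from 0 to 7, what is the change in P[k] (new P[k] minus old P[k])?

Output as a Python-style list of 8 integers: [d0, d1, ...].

Element change: A[3] 6 -> 10, delta = 4
For k < 3: P[k] unchanged, delta_P[k] = 0
For k >= 3: P[k] shifts by exactly 4
Delta array: [0, 0, 0, 4, 4, 4, 4, 4]

Answer: [0, 0, 0, 4, 4, 4, 4, 4]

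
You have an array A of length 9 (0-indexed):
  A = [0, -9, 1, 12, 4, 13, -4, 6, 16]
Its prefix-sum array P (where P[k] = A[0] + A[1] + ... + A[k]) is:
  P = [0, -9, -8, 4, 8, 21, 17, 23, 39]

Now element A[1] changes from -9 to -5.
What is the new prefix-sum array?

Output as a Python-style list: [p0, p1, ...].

Answer: [0, -5, -4, 8, 12, 25, 21, 27, 43]

Derivation:
Change: A[1] -9 -> -5, delta = 4
P[k] for k < 1: unchanged (A[1] not included)
P[k] for k >= 1: shift by delta = 4
  P[0] = 0 + 0 = 0
  P[1] = -9 + 4 = -5
  P[2] = -8 + 4 = -4
  P[3] = 4 + 4 = 8
  P[4] = 8 + 4 = 12
  P[5] = 21 + 4 = 25
  P[6] = 17 + 4 = 21
  P[7] = 23 + 4 = 27
  P[8] = 39 + 4 = 43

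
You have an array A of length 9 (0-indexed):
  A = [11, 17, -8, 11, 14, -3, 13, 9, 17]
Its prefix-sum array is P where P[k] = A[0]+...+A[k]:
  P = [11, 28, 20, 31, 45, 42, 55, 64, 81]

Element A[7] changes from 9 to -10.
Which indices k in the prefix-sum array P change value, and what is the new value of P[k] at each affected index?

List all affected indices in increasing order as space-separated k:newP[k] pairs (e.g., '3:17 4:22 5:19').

P[k] = A[0] + ... + A[k]
P[k] includes A[7] iff k >= 7
Affected indices: 7, 8, ..., 8; delta = -19
  P[7]: 64 + -19 = 45
  P[8]: 81 + -19 = 62

Answer: 7:45 8:62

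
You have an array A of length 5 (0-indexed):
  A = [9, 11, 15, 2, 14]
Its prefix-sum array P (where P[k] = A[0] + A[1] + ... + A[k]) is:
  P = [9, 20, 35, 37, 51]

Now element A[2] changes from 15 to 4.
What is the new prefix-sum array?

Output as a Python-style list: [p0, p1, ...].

Change: A[2] 15 -> 4, delta = -11
P[k] for k < 2: unchanged (A[2] not included)
P[k] for k >= 2: shift by delta = -11
  P[0] = 9 + 0 = 9
  P[1] = 20 + 0 = 20
  P[2] = 35 + -11 = 24
  P[3] = 37 + -11 = 26
  P[4] = 51 + -11 = 40

Answer: [9, 20, 24, 26, 40]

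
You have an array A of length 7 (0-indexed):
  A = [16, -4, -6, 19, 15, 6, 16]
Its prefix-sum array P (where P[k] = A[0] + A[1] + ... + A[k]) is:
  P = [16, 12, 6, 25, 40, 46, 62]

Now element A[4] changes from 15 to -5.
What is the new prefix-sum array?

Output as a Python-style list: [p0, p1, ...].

Change: A[4] 15 -> -5, delta = -20
P[k] for k < 4: unchanged (A[4] not included)
P[k] for k >= 4: shift by delta = -20
  P[0] = 16 + 0 = 16
  P[1] = 12 + 0 = 12
  P[2] = 6 + 0 = 6
  P[3] = 25 + 0 = 25
  P[4] = 40 + -20 = 20
  P[5] = 46 + -20 = 26
  P[6] = 62 + -20 = 42

Answer: [16, 12, 6, 25, 20, 26, 42]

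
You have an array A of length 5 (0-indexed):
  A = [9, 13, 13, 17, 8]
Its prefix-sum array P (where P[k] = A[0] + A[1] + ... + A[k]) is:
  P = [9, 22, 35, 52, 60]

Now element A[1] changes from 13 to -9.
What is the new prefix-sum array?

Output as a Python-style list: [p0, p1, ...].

Change: A[1] 13 -> -9, delta = -22
P[k] for k < 1: unchanged (A[1] not included)
P[k] for k >= 1: shift by delta = -22
  P[0] = 9 + 0 = 9
  P[1] = 22 + -22 = 0
  P[2] = 35 + -22 = 13
  P[3] = 52 + -22 = 30
  P[4] = 60 + -22 = 38

Answer: [9, 0, 13, 30, 38]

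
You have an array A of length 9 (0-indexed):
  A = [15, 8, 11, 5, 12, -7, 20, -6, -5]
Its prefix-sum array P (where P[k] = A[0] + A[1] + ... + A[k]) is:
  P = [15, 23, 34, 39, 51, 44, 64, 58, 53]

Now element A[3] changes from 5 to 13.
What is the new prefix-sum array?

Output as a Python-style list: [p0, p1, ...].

Change: A[3] 5 -> 13, delta = 8
P[k] for k < 3: unchanged (A[3] not included)
P[k] for k >= 3: shift by delta = 8
  P[0] = 15 + 0 = 15
  P[1] = 23 + 0 = 23
  P[2] = 34 + 0 = 34
  P[3] = 39 + 8 = 47
  P[4] = 51 + 8 = 59
  P[5] = 44 + 8 = 52
  P[6] = 64 + 8 = 72
  P[7] = 58 + 8 = 66
  P[8] = 53 + 8 = 61

Answer: [15, 23, 34, 47, 59, 52, 72, 66, 61]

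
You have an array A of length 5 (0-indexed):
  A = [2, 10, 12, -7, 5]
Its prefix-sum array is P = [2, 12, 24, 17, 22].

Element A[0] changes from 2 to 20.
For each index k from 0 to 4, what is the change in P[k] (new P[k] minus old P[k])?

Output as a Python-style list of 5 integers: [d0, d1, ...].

Answer: [18, 18, 18, 18, 18]

Derivation:
Element change: A[0] 2 -> 20, delta = 18
For k < 0: P[k] unchanged, delta_P[k] = 0
For k >= 0: P[k] shifts by exactly 18
Delta array: [18, 18, 18, 18, 18]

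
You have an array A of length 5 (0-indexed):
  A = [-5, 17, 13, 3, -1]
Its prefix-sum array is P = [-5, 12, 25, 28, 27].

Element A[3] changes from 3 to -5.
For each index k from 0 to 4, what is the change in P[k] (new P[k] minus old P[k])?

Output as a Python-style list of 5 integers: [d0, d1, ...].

Answer: [0, 0, 0, -8, -8]

Derivation:
Element change: A[3] 3 -> -5, delta = -8
For k < 3: P[k] unchanged, delta_P[k] = 0
For k >= 3: P[k] shifts by exactly -8
Delta array: [0, 0, 0, -8, -8]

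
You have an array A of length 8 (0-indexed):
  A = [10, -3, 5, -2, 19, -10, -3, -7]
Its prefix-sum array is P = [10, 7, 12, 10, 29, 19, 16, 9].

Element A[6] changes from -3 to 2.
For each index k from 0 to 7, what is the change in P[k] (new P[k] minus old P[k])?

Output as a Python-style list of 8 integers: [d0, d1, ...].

Element change: A[6] -3 -> 2, delta = 5
For k < 6: P[k] unchanged, delta_P[k] = 0
For k >= 6: P[k] shifts by exactly 5
Delta array: [0, 0, 0, 0, 0, 0, 5, 5]

Answer: [0, 0, 0, 0, 0, 0, 5, 5]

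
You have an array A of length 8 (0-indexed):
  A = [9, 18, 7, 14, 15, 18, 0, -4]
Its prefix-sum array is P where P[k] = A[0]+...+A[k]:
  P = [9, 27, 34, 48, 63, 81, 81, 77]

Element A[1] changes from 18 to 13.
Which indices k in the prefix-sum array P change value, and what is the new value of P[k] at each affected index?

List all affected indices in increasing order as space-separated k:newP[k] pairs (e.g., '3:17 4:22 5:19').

P[k] = A[0] + ... + A[k]
P[k] includes A[1] iff k >= 1
Affected indices: 1, 2, ..., 7; delta = -5
  P[1]: 27 + -5 = 22
  P[2]: 34 + -5 = 29
  P[3]: 48 + -5 = 43
  P[4]: 63 + -5 = 58
  P[5]: 81 + -5 = 76
  P[6]: 81 + -5 = 76
  P[7]: 77 + -5 = 72

Answer: 1:22 2:29 3:43 4:58 5:76 6:76 7:72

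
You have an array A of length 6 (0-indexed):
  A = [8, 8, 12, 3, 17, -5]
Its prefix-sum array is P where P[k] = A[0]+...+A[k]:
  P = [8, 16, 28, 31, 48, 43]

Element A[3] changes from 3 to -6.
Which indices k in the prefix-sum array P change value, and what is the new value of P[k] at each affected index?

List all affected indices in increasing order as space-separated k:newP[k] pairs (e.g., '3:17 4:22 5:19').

Answer: 3:22 4:39 5:34

Derivation:
P[k] = A[0] + ... + A[k]
P[k] includes A[3] iff k >= 3
Affected indices: 3, 4, ..., 5; delta = -9
  P[3]: 31 + -9 = 22
  P[4]: 48 + -9 = 39
  P[5]: 43 + -9 = 34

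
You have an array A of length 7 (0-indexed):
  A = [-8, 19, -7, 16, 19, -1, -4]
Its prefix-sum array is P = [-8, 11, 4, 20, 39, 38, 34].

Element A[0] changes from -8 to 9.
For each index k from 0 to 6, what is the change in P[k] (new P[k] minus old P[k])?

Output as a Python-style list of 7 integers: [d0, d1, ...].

Answer: [17, 17, 17, 17, 17, 17, 17]

Derivation:
Element change: A[0] -8 -> 9, delta = 17
For k < 0: P[k] unchanged, delta_P[k] = 0
For k >= 0: P[k] shifts by exactly 17
Delta array: [17, 17, 17, 17, 17, 17, 17]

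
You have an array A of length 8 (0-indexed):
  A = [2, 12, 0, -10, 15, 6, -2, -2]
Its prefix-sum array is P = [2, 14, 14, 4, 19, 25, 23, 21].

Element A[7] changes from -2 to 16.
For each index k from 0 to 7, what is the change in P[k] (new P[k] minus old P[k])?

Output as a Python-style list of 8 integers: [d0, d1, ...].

Element change: A[7] -2 -> 16, delta = 18
For k < 7: P[k] unchanged, delta_P[k] = 0
For k >= 7: P[k] shifts by exactly 18
Delta array: [0, 0, 0, 0, 0, 0, 0, 18]

Answer: [0, 0, 0, 0, 0, 0, 0, 18]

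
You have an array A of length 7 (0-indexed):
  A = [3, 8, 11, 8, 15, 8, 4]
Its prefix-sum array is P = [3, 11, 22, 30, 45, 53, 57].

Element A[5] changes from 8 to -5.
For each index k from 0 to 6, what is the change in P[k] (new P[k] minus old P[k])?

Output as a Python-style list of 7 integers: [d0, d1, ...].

Answer: [0, 0, 0, 0, 0, -13, -13]

Derivation:
Element change: A[5] 8 -> -5, delta = -13
For k < 5: P[k] unchanged, delta_P[k] = 0
For k >= 5: P[k] shifts by exactly -13
Delta array: [0, 0, 0, 0, 0, -13, -13]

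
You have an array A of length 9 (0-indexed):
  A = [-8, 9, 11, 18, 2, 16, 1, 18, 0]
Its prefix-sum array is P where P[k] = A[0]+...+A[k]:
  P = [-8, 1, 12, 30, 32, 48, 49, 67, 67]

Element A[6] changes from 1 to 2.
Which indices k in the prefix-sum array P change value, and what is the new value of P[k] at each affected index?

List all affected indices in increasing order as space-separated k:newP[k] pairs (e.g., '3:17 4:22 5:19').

P[k] = A[0] + ... + A[k]
P[k] includes A[6] iff k >= 6
Affected indices: 6, 7, ..., 8; delta = 1
  P[6]: 49 + 1 = 50
  P[7]: 67 + 1 = 68
  P[8]: 67 + 1 = 68

Answer: 6:50 7:68 8:68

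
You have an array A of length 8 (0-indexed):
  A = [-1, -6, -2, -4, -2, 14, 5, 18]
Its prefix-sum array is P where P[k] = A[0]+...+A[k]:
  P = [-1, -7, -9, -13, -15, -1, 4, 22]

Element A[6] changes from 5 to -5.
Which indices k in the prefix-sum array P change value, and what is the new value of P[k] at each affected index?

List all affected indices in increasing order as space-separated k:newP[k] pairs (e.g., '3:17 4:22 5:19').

P[k] = A[0] + ... + A[k]
P[k] includes A[6] iff k >= 6
Affected indices: 6, 7, ..., 7; delta = -10
  P[6]: 4 + -10 = -6
  P[7]: 22 + -10 = 12

Answer: 6:-6 7:12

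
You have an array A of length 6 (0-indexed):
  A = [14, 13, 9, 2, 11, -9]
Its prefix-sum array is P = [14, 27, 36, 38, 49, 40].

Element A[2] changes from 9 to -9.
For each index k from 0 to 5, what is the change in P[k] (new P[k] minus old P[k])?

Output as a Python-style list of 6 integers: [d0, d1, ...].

Element change: A[2] 9 -> -9, delta = -18
For k < 2: P[k] unchanged, delta_P[k] = 0
For k >= 2: P[k] shifts by exactly -18
Delta array: [0, 0, -18, -18, -18, -18]

Answer: [0, 0, -18, -18, -18, -18]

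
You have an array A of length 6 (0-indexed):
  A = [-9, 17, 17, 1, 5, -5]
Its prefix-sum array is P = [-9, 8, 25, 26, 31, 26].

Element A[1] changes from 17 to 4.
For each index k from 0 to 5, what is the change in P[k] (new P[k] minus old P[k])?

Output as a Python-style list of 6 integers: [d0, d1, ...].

Answer: [0, -13, -13, -13, -13, -13]

Derivation:
Element change: A[1] 17 -> 4, delta = -13
For k < 1: P[k] unchanged, delta_P[k] = 0
For k >= 1: P[k] shifts by exactly -13
Delta array: [0, -13, -13, -13, -13, -13]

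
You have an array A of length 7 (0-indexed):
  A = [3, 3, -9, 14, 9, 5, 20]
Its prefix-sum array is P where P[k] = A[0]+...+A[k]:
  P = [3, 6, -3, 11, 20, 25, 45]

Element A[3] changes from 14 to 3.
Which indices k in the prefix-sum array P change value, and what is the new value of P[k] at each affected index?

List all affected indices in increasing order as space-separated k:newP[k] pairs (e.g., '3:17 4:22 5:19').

Answer: 3:0 4:9 5:14 6:34

Derivation:
P[k] = A[0] + ... + A[k]
P[k] includes A[3] iff k >= 3
Affected indices: 3, 4, ..., 6; delta = -11
  P[3]: 11 + -11 = 0
  P[4]: 20 + -11 = 9
  P[5]: 25 + -11 = 14
  P[6]: 45 + -11 = 34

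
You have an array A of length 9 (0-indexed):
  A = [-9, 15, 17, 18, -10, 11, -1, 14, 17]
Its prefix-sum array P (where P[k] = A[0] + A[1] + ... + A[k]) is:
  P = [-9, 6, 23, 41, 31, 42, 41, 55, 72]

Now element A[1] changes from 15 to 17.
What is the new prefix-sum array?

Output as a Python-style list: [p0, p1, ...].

Change: A[1] 15 -> 17, delta = 2
P[k] for k < 1: unchanged (A[1] not included)
P[k] for k >= 1: shift by delta = 2
  P[0] = -9 + 0 = -9
  P[1] = 6 + 2 = 8
  P[2] = 23 + 2 = 25
  P[3] = 41 + 2 = 43
  P[4] = 31 + 2 = 33
  P[5] = 42 + 2 = 44
  P[6] = 41 + 2 = 43
  P[7] = 55 + 2 = 57
  P[8] = 72 + 2 = 74

Answer: [-9, 8, 25, 43, 33, 44, 43, 57, 74]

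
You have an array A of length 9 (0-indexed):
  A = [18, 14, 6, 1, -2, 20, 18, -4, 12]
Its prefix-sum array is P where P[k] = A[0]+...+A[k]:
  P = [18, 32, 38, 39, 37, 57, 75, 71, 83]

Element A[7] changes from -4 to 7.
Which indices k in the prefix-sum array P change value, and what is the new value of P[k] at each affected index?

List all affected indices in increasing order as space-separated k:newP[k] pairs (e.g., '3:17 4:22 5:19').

P[k] = A[0] + ... + A[k]
P[k] includes A[7] iff k >= 7
Affected indices: 7, 8, ..., 8; delta = 11
  P[7]: 71 + 11 = 82
  P[8]: 83 + 11 = 94

Answer: 7:82 8:94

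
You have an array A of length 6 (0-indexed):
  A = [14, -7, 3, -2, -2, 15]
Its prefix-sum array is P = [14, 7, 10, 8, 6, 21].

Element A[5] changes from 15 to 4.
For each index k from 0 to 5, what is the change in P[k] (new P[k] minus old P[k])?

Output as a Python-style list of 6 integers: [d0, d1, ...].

Answer: [0, 0, 0, 0, 0, -11]

Derivation:
Element change: A[5] 15 -> 4, delta = -11
For k < 5: P[k] unchanged, delta_P[k] = 0
For k >= 5: P[k] shifts by exactly -11
Delta array: [0, 0, 0, 0, 0, -11]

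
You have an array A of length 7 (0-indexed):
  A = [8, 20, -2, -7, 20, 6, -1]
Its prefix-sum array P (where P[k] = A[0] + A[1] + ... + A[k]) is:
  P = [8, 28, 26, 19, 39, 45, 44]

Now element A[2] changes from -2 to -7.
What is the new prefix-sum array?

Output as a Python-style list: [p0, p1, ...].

Answer: [8, 28, 21, 14, 34, 40, 39]

Derivation:
Change: A[2] -2 -> -7, delta = -5
P[k] for k < 2: unchanged (A[2] not included)
P[k] for k >= 2: shift by delta = -5
  P[0] = 8 + 0 = 8
  P[1] = 28 + 0 = 28
  P[2] = 26 + -5 = 21
  P[3] = 19 + -5 = 14
  P[4] = 39 + -5 = 34
  P[5] = 45 + -5 = 40
  P[6] = 44 + -5 = 39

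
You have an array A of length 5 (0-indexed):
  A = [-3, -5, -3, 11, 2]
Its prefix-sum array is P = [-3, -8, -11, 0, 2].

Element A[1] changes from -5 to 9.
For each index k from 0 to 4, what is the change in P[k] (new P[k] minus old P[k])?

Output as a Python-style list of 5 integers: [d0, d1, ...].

Element change: A[1] -5 -> 9, delta = 14
For k < 1: P[k] unchanged, delta_P[k] = 0
For k >= 1: P[k] shifts by exactly 14
Delta array: [0, 14, 14, 14, 14]

Answer: [0, 14, 14, 14, 14]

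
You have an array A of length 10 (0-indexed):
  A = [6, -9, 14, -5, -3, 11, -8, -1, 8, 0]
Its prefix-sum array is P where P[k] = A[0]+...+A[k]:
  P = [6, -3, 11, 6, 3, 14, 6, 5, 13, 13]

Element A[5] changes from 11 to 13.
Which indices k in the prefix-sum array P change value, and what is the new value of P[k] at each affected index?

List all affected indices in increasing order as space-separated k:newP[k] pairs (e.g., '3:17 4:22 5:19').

Answer: 5:16 6:8 7:7 8:15 9:15

Derivation:
P[k] = A[0] + ... + A[k]
P[k] includes A[5] iff k >= 5
Affected indices: 5, 6, ..., 9; delta = 2
  P[5]: 14 + 2 = 16
  P[6]: 6 + 2 = 8
  P[7]: 5 + 2 = 7
  P[8]: 13 + 2 = 15
  P[9]: 13 + 2 = 15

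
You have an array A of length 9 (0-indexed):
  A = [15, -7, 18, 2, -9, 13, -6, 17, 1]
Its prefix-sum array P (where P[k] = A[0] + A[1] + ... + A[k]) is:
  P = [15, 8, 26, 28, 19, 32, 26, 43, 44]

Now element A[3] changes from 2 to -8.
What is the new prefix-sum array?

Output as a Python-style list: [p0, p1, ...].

Answer: [15, 8, 26, 18, 9, 22, 16, 33, 34]

Derivation:
Change: A[3] 2 -> -8, delta = -10
P[k] for k < 3: unchanged (A[3] not included)
P[k] for k >= 3: shift by delta = -10
  P[0] = 15 + 0 = 15
  P[1] = 8 + 0 = 8
  P[2] = 26 + 0 = 26
  P[3] = 28 + -10 = 18
  P[4] = 19 + -10 = 9
  P[5] = 32 + -10 = 22
  P[6] = 26 + -10 = 16
  P[7] = 43 + -10 = 33
  P[8] = 44 + -10 = 34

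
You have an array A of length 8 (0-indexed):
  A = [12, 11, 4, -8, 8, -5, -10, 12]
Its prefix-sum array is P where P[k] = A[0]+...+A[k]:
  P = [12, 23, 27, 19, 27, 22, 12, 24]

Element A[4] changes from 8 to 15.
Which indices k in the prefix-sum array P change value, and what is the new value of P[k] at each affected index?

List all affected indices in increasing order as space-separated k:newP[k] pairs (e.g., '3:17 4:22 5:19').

Answer: 4:34 5:29 6:19 7:31

Derivation:
P[k] = A[0] + ... + A[k]
P[k] includes A[4] iff k >= 4
Affected indices: 4, 5, ..., 7; delta = 7
  P[4]: 27 + 7 = 34
  P[5]: 22 + 7 = 29
  P[6]: 12 + 7 = 19
  P[7]: 24 + 7 = 31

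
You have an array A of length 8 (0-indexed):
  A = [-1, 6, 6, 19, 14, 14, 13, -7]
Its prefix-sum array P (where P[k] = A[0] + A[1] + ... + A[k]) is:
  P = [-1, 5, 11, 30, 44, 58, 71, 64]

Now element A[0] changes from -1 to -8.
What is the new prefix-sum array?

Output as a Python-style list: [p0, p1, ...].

Answer: [-8, -2, 4, 23, 37, 51, 64, 57]

Derivation:
Change: A[0] -1 -> -8, delta = -7
P[k] for k < 0: unchanged (A[0] not included)
P[k] for k >= 0: shift by delta = -7
  P[0] = -1 + -7 = -8
  P[1] = 5 + -7 = -2
  P[2] = 11 + -7 = 4
  P[3] = 30 + -7 = 23
  P[4] = 44 + -7 = 37
  P[5] = 58 + -7 = 51
  P[6] = 71 + -7 = 64
  P[7] = 64 + -7 = 57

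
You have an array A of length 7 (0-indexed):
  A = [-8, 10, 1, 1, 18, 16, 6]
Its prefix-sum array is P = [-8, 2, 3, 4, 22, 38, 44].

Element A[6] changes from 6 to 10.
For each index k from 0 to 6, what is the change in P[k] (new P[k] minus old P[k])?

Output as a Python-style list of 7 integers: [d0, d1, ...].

Element change: A[6] 6 -> 10, delta = 4
For k < 6: P[k] unchanged, delta_P[k] = 0
For k >= 6: P[k] shifts by exactly 4
Delta array: [0, 0, 0, 0, 0, 0, 4]

Answer: [0, 0, 0, 0, 0, 0, 4]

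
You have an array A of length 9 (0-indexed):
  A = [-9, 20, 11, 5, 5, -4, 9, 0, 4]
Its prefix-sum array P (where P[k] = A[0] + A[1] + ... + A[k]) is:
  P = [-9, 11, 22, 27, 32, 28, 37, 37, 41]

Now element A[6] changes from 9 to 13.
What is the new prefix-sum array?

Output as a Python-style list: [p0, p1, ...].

Change: A[6] 9 -> 13, delta = 4
P[k] for k < 6: unchanged (A[6] not included)
P[k] for k >= 6: shift by delta = 4
  P[0] = -9 + 0 = -9
  P[1] = 11 + 0 = 11
  P[2] = 22 + 0 = 22
  P[3] = 27 + 0 = 27
  P[4] = 32 + 0 = 32
  P[5] = 28 + 0 = 28
  P[6] = 37 + 4 = 41
  P[7] = 37 + 4 = 41
  P[8] = 41 + 4 = 45

Answer: [-9, 11, 22, 27, 32, 28, 41, 41, 45]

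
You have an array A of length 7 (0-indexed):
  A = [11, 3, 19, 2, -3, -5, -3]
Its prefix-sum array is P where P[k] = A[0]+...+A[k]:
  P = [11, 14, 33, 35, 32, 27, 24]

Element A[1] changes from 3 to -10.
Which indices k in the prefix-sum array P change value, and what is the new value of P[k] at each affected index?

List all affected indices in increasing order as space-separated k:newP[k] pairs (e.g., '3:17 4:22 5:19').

Answer: 1:1 2:20 3:22 4:19 5:14 6:11

Derivation:
P[k] = A[0] + ... + A[k]
P[k] includes A[1] iff k >= 1
Affected indices: 1, 2, ..., 6; delta = -13
  P[1]: 14 + -13 = 1
  P[2]: 33 + -13 = 20
  P[3]: 35 + -13 = 22
  P[4]: 32 + -13 = 19
  P[5]: 27 + -13 = 14
  P[6]: 24 + -13 = 11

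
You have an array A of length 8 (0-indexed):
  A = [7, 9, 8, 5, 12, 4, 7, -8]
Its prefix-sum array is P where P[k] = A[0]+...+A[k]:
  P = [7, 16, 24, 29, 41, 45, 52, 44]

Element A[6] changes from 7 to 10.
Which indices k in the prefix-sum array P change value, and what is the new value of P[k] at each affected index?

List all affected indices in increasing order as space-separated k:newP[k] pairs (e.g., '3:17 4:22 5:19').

Answer: 6:55 7:47

Derivation:
P[k] = A[0] + ... + A[k]
P[k] includes A[6] iff k >= 6
Affected indices: 6, 7, ..., 7; delta = 3
  P[6]: 52 + 3 = 55
  P[7]: 44 + 3 = 47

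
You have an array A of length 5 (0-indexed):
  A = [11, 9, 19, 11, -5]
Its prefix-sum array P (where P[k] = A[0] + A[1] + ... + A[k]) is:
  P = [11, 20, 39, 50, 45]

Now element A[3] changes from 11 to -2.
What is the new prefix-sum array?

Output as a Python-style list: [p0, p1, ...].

Answer: [11, 20, 39, 37, 32]

Derivation:
Change: A[3] 11 -> -2, delta = -13
P[k] for k < 3: unchanged (A[3] not included)
P[k] for k >= 3: shift by delta = -13
  P[0] = 11 + 0 = 11
  P[1] = 20 + 0 = 20
  P[2] = 39 + 0 = 39
  P[3] = 50 + -13 = 37
  P[4] = 45 + -13 = 32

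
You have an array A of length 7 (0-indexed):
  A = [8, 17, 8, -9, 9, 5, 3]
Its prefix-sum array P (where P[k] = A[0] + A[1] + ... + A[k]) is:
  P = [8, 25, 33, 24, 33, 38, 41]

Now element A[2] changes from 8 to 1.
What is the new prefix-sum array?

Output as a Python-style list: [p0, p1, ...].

Answer: [8, 25, 26, 17, 26, 31, 34]

Derivation:
Change: A[2] 8 -> 1, delta = -7
P[k] for k < 2: unchanged (A[2] not included)
P[k] for k >= 2: shift by delta = -7
  P[0] = 8 + 0 = 8
  P[1] = 25 + 0 = 25
  P[2] = 33 + -7 = 26
  P[3] = 24 + -7 = 17
  P[4] = 33 + -7 = 26
  P[5] = 38 + -7 = 31
  P[6] = 41 + -7 = 34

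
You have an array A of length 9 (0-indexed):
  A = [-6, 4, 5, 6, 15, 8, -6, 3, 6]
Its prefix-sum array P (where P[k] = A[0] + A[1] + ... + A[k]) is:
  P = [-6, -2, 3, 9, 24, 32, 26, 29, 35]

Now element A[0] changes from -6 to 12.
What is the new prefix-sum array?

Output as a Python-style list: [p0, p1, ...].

Answer: [12, 16, 21, 27, 42, 50, 44, 47, 53]

Derivation:
Change: A[0] -6 -> 12, delta = 18
P[k] for k < 0: unchanged (A[0] not included)
P[k] for k >= 0: shift by delta = 18
  P[0] = -6 + 18 = 12
  P[1] = -2 + 18 = 16
  P[2] = 3 + 18 = 21
  P[3] = 9 + 18 = 27
  P[4] = 24 + 18 = 42
  P[5] = 32 + 18 = 50
  P[6] = 26 + 18 = 44
  P[7] = 29 + 18 = 47
  P[8] = 35 + 18 = 53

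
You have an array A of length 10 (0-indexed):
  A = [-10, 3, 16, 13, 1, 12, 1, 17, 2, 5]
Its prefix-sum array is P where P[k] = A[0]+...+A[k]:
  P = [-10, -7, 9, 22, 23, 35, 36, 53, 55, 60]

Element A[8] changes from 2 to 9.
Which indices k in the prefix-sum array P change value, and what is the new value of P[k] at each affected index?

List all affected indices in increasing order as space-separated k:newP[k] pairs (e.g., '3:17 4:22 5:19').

P[k] = A[0] + ... + A[k]
P[k] includes A[8] iff k >= 8
Affected indices: 8, 9, ..., 9; delta = 7
  P[8]: 55 + 7 = 62
  P[9]: 60 + 7 = 67

Answer: 8:62 9:67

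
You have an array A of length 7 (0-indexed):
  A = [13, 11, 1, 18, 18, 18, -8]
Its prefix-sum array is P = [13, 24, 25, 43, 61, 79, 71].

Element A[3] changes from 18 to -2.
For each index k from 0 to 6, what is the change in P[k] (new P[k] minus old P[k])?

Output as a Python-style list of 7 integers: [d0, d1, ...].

Element change: A[3] 18 -> -2, delta = -20
For k < 3: P[k] unchanged, delta_P[k] = 0
For k >= 3: P[k] shifts by exactly -20
Delta array: [0, 0, 0, -20, -20, -20, -20]

Answer: [0, 0, 0, -20, -20, -20, -20]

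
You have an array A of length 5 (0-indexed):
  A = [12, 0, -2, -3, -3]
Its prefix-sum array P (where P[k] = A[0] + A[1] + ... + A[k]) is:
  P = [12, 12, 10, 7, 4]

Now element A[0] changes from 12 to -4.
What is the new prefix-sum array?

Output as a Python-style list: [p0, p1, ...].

Answer: [-4, -4, -6, -9, -12]

Derivation:
Change: A[0] 12 -> -4, delta = -16
P[k] for k < 0: unchanged (A[0] not included)
P[k] for k >= 0: shift by delta = -16
  P[0] = 12 + -16 = -4
  P[1] = 12 + -16 = -4
  P[2] = 10 + -16 = -6
  P[3] = 7 + -16 = -9
  P[4] = 4 + -16 = -12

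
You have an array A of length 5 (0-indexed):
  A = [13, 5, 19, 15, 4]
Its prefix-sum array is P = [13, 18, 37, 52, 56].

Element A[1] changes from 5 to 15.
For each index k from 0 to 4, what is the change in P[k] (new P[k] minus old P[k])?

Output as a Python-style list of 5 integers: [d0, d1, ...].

Answer: [0, 10, 10, 10, 10]

Derivation:
Element change: A[1] 5 -> 15, delta = 10
For k < 1: P[k] unchanged, delta_P[k] = 0
For k >= 1: P[k] shifts by exactly 10
Delta array: [0, 10, 10, 10, 10]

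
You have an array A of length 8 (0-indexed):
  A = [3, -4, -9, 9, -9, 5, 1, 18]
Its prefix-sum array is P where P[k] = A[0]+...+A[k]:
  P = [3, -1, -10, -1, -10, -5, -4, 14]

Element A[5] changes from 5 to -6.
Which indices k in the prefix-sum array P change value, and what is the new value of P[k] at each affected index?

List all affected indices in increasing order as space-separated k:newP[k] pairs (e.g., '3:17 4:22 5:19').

P[k] = A[0] + ... + A[k]
P[k] includes A[5] iff k >= 5
Affected indices: 5, 6, ..., 7; delta = -11
  P[5]: -5 + -11 = -16
  P[6]: -4 + -11 = -15
  P[7]: 14 + -11 = 3

Answer: 5:-16 6:-15 7:3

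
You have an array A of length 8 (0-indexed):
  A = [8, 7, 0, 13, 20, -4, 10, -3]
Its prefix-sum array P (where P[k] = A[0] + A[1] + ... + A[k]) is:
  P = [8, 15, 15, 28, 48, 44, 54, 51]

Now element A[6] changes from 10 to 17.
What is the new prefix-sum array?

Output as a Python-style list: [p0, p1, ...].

Answer: [8, 15, 15, 28, 48, 44, 61, 58]

Derivation:
Change: A[6] 10 -> 17, delta = 7
P[k] for k < 6: unchanged (A[6] not included)
P[k] for k >= 6: shift by delta = 7
  P[0] = 8 + 0 = 8
  P[1] = 15 + 0 = 15
  P[2] = 15 + 0 = 15
  P[3] = 28 + 0 = 28
  P[4] = 48 + 0 = 48
  P[5] = 44 + 0 = 44
  P[6] = 54 + 7 = 61
  P[7] = 51 + 7 = 58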